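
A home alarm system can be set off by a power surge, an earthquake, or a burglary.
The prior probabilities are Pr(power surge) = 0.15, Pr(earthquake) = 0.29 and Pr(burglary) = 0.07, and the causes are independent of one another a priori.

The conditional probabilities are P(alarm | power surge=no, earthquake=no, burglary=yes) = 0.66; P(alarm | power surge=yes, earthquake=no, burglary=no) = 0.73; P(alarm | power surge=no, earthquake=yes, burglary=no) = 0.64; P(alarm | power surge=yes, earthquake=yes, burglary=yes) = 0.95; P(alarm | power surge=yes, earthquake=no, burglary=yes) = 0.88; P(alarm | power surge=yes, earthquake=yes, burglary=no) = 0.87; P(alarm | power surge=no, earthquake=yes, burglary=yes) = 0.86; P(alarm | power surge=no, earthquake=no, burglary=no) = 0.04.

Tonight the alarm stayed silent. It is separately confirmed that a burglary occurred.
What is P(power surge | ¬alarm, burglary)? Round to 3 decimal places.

P(power surge | ¬alarm, burglary) ≈ 0.059

P(¬alarm | burglary) = 0.34·0.85·0.71 + 0.14·0.85·0.29 + 0.12·0.15·0.71 + 0.05·0.15·0.29 = 0.205190 + 0.034510 + 0.012780 + 0.002175 = 0.254655
Restricting to configurations with power surge present: 0.012780 + 0.002175 = 0.014955.
So P(power surge | ¬alarm, burglary) = 0.014955/0.254655 ≈ 0.059.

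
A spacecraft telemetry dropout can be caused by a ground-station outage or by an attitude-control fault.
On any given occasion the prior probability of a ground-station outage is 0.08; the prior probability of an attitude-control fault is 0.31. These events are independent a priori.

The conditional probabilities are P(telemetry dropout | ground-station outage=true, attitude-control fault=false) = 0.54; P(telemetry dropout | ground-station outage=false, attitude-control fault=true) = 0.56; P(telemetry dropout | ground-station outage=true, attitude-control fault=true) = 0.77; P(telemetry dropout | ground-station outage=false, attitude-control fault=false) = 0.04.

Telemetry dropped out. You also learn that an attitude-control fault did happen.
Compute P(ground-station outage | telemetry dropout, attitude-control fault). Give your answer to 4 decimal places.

P(telemetry dropout | attitude-control fault) = 0.56·0.92 + 0.77·0.08 = 0.515200 + 0.061600 = 0.576800
Of this, 0.061600 comes from 0.77·0.08 (the ground-station outage=true cases).
So P(ground-station outage | telemetry dropout, attitude-control fault) = 0.061600/0.576800 ≈ 0.1068.

P(ground-station outage | telemetry dropout, attitude-control fault) ≈ 0.1068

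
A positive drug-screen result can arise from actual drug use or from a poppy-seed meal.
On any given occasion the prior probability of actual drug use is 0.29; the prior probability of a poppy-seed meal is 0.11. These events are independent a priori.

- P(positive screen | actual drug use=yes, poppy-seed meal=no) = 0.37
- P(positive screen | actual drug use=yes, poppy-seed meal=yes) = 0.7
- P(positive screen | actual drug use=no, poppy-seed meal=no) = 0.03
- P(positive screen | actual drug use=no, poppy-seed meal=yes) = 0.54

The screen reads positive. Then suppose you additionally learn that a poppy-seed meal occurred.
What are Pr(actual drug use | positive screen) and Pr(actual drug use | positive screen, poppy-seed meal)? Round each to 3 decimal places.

Pr(actual drug use | positive screen) ≈ 0.658; Pr(actual drug use | positive screen, poppy-seed meal) ≈ 0.346

Enumerate the 4 (actual drug use, poppy-seed meal) configurations and weight by the priors:
  P(positive screen) = 0.03*0.71*0.89 + 0.54*0.71*0.11 + 0.37*0.29*0.89 + 0.7*0.29*0.11
        = 0.018957 + 0.042174 + 0.095497 + 0.022330 = 0.178958
Configurations with actual drug use contribute 0.117827, so
  P(actual drug use | positive screen) = 0.117827 / 0.178958 ≈ 0.658

Now also conditioning on poppy-seed meal=true:
For the numerator, keep only actual drug use=true terms: 0.7×0.29 = 0.203000
The normalizing constant is 0.54×0.71 + 0.7×0.29 = 0.586400
Posterior = 0.203000 / 0.586400 ≈ 0.346
This is intercausal reasoning (explaining away): once poppy-seed meal accounts for the positive screen, actual drug use becomes less likely.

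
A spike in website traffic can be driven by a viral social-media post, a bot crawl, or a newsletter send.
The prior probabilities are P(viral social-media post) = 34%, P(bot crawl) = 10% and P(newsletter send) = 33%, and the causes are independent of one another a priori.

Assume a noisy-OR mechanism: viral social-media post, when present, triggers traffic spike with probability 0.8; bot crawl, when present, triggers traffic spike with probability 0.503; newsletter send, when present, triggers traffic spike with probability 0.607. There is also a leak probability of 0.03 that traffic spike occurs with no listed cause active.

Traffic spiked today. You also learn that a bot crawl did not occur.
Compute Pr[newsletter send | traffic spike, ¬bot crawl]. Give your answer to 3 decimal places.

Under noisy-OR, P(traffic spike | causes) = 1 − (1−0.03)·∏(1−qᵢ) over the active causes.
Enumerate the 4 (viral social-media post, newsletter send) configurations and weight by the priors:
  P(traffic spike | ¬bot crawl) = 0.03*0.66*0.67 + 0.61879*0.66*0.33 + 0.806*0.34*0.67 + 0.923758*0.34*0.33
        = 0.013266 + 0.134772 + 0.183607 + 0.103646 = 0.435291
Keeping only the newsletter send-present terms gives 0.238418, so
  P(newsletter send | traffic spike, ¬bot crawl) = 0.238418 / 0.435291 ≈ 0.548

Pr[newsletter send | traffic spike, ¬bot crawl] ≈ 0.548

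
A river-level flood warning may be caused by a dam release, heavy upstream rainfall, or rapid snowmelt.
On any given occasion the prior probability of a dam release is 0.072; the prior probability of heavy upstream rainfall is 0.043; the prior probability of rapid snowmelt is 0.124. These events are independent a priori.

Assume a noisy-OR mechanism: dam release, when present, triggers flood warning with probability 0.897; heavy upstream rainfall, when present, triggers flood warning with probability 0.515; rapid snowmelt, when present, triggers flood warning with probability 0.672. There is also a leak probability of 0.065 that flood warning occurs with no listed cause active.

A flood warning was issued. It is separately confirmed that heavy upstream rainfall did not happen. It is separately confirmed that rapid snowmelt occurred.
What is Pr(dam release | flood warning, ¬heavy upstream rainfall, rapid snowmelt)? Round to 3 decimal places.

Under noisy-OR, P(flood warning | causes) = 1 − (1−0.065)·∏(1−qᵢ) over the active causes.
P(flood warning | ¬heavy upstream rainfall, rapid snowmelt) = 0.69332×0.928 + 0.968412×0.072 = 0.643401 + 0.069726 = 0.713127
Restricting to configurations with dam release present: 0.968412×0.072 = 0.069726.
P(dam release | flood warning, ¬heavy upstream rainfall, rapid snowmelt) = 0.069726 / 0.713127 ≈ 0.098

Pr(dam release | flood warning, ¬heavy upstream rainfall, rapid snowmelt) ≈ 0.098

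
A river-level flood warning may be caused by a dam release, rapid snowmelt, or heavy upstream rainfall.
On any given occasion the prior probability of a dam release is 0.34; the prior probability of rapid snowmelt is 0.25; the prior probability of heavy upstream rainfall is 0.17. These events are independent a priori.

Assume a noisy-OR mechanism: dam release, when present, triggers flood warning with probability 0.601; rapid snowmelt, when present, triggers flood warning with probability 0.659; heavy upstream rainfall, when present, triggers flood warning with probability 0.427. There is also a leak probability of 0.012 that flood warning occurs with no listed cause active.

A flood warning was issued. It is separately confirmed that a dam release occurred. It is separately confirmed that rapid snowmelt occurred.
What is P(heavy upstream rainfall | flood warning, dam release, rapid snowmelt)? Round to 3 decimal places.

P(heavy upstream rainfall | flood warning, dam release, rapid snowmelt) ≈ 0.179

Under noisy-OR, P(flood warning | causes) = 1 − (1−0.012)·∏(1−qᵢ) over the active causes.
By total probability over both values of heavy upstream rainfall:
  P(flood warning | dam release, rapid snowmelt) = 0.865574·0.83 + 0.922974·0.17
        = 0.718426 + 0.156906 = 0.875332
Configurations with heavy upstream rainfall contribute 0.156906, so
  P(heavy upstream rainfall | flood warning, dam release, rapid snowmelt) = 0.156906 / 0.875332 ≈ 0.179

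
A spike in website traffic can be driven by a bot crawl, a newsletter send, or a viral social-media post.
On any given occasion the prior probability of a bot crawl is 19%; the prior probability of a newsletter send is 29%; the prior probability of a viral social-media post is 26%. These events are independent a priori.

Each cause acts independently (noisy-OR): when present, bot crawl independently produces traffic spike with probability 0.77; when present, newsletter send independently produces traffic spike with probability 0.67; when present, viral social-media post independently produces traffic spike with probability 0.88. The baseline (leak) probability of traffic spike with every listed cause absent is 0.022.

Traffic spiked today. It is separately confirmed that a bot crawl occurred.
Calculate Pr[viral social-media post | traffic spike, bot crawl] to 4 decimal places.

Under noisy-OR, P(traffic spike | causes) = 1 − (1−0.022)·∏(1−qᵢ) over the active causes.
By total probability over the 4 (newsletter send, viral social-media post) configurations:
  P(traffic spike | bot crawl) = 0.77506·0.71·0.74 + 0.973007·0.71·0.26 + 0.92577·0.29·0.74 + 0.991092·0.29·0.26
        = 0.407217 + 0.179617 + 0.198670 + 0.074728 = 0.860232
Configurations with viral social-media post contribute 0.254345, so
  P(viral social-media post | traffic spike, bot crawl) = 0.254345 / 0.860232 ≈ 0.2957

Pr[viral social-media post | traffic spike, bot crawl] ≈ 0.2957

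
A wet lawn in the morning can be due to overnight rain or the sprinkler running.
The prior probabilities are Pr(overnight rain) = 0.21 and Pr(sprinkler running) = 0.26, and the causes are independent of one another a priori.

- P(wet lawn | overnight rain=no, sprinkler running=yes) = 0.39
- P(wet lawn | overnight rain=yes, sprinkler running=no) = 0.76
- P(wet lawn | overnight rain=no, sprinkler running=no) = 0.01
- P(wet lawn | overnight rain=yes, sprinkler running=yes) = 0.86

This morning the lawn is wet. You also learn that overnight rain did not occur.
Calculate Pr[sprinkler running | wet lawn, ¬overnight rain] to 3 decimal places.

By total probability over both values of sprinkler running:
  P(wet lawn | ¬overnight rain) = 0.01·0.74 + 0.39·0.26
        = 0.007400 + 0.101400 = 0.108800
Configurations with sprinkler running contribute 0.101400, so
  P(sprinkler running | wet lawn, ¬overnight rain) = 0.101400 / 0.108800 ≈ 0.932

Pr[sprinkler running | wet lawn, ¬overnight rain] ≈ 0.932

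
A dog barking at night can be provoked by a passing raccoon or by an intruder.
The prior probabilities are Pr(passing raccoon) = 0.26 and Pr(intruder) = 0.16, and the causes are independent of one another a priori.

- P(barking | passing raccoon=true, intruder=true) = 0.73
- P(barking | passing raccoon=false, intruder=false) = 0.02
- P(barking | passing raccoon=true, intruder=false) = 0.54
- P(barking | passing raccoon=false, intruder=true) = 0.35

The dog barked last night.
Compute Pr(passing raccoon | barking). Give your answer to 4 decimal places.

Sum P(barking|·) weighted by the priors over the 4 (passing raccoon, intruder) configurations:
  P(barking) = 0.02·0.74·0.84 + 0.35·0.74·0.16 + 0.54·0.26·0.84 + 0.73·0.26·0.16
        = 0.012432 + 0.041440 + 0.117936 + 0.030368 = 0.202176
Configurations with passing raccoon contribute 0.148304, so
  P(passing raccoon | barking) = 0.148304 / 0.202176 ≈ 0.7335

Pr(passing raccoon | barking) ≈ 0.7335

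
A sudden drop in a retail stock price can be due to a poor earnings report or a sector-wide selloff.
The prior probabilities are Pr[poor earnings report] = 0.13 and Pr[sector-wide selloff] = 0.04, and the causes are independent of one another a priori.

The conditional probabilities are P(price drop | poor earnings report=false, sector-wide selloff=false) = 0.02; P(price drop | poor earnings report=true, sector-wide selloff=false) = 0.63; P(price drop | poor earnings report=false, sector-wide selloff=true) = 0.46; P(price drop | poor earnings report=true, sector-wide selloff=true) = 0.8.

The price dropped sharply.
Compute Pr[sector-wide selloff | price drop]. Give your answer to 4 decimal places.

By total probability over the 4 (poor earnings report, sector-wide selloff) configurations:
  P(price drop) = 0.02*0.87*0.96 + 0.46*0.87*0.04 + 0.63*0.13*0.96 + 0.8*0.13*0.04
        = 0.016704 + 0.016008 + 0.078624 + 0.004160 = 0.115496
The terms with sector-wide selloff present sum to 0.020168, so
  P(sector-wide selloff | price drop) = 0.020168 / 0.115496 ≈ 0.1746

Pr[sector-wide selloff | price drop] ≈ 0.1746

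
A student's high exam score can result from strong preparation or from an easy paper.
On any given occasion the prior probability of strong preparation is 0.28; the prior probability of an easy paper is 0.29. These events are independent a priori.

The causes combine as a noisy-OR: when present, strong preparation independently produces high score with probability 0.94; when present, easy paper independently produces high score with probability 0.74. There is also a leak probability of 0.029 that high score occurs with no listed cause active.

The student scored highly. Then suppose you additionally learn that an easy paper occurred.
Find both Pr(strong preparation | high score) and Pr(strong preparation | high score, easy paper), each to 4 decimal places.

Under noisy-OR, P(high score | causes) = 1 − (1−0.029)·∏(1−qᵢ) over the active causes.
P(high score) = 0.029*0.72*0.71 + 0.74754*0.72*0.29 + 0.94174*0.28*0.71 + 0.984852*0.28*0.29 = 0.014825 + 0.156086 + 0.187218 + 0.079970 = 0.438099
Restricting to configurations with strong preparation present: 0.187218 + 0.079970 = 0.267188.
P(strong preparation | high score) = 0.267188 / 0.438099 ≈ 0.6099

Now also conditioning on easy paper=true:
For the numerator, keep only strong preparation=true terms: 0.984852*0.28 = 0.275759
Denominator P(high score | easy paper): 0.74754*0.72 + 0.984852*0.28 = 0.813988
Posterior = 0.275759 / 0.813988 ≈ 0.3388
— easy paper explains away the evidence for strong preparation.

Pr(strong preparation | high score) ≈ 0.6099; Pr(strong preparation | high score, easy paper) ≈ 0.3388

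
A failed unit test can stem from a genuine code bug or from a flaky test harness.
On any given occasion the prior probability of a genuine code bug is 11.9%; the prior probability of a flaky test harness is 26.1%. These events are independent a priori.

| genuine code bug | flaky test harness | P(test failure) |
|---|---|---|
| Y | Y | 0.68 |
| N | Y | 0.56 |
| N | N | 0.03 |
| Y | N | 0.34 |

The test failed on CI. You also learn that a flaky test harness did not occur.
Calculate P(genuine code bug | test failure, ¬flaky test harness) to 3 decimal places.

P(test failure | ¬flaky test harness) = 0.03·0.881 + 0.34·0.119 = 0.026430 + 0.040460 = 0.066890
Of this, 0.040460 comes from 0.34·0.119 (the genuine code bug=true cases).
Hence the posterior is 0.040460/0.066890 ≈ 0.605.

P(genuine code bug | test failure, ¬flaky test harness) ≈ 0.605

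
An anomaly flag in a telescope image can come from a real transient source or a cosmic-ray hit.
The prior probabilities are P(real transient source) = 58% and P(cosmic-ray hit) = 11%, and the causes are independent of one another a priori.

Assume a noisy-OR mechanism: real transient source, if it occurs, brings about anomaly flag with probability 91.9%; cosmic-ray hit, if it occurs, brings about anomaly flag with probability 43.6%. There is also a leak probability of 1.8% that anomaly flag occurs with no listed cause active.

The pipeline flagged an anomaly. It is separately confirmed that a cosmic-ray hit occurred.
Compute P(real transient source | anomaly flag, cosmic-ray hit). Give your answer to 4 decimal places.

P(real transient source | anomaly flag, cosmic-ray hit) ≈ 0.7472

Under noisy-OR, P(anomaly flag | causes) = 1 − (1−0.018)·∏(1−qᵢ) over the active causes.
P(anomaly flag | cosmic-ray hit) = 0.446152·0.42 + 0.955138·0.58 = 0.187384 + 0.553980 = 0.741364
Restricting to configurations with real transient source present: 0.955138·0.58 = 0.553980.
So P(real transient source | anomaly flag, cosmic-ray hit) = 0.553980/0.741364 ≈ 0.7472.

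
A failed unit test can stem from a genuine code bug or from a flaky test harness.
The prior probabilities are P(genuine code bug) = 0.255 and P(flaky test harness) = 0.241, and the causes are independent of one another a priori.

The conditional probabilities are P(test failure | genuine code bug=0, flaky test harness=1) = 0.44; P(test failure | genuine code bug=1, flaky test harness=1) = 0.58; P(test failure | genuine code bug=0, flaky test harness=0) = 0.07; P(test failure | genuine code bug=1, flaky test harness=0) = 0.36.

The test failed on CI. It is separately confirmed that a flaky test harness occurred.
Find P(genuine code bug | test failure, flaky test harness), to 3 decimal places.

Enumerate both values of genuine code bug and weight by the priors:
  P(test failure | flaky test harness) = 0.44*0.745 + 0.58*0.255
        = 0.327800 + 0.147900 = 0.475700
The terms with genuine code bug present sum to 0.147900, so
  P(genuine code bug | test failure, flaky test harness) = 0.147900 / 0.475700 ≈ 0.311

P(genuine code bug | test failure, flaky test harness) ≈ 0.311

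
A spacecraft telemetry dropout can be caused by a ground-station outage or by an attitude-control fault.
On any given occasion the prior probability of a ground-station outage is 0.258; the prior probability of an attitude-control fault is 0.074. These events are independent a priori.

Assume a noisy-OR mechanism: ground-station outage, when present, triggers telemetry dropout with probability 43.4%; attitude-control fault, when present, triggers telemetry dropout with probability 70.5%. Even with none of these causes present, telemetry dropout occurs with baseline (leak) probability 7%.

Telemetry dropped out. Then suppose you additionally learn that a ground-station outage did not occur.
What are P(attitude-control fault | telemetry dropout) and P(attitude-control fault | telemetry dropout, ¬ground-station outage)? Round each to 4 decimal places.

P(attitude-control fault | telemetry dropout) ≈ 0.2577; P(attitude-control fault | telemetry dropout, ¬ground-station outage) ≈ 0.4531

Under noisy-OR, P(telemetry dropout | causes) = 1 − (1−0.07)·∏(1−qᵢ) over the active causes.
P(telemetry dropout) = 0.07·0.742·0.926 + 0.72565·0.742·0.074 + 0.47362·0.258·0.926 + 0.844718·0.258·0.074 = 0.048096 + 0.039844 + 0.113152 + 0.016127 = 0.217219
The attitude-control fault-present share is 0.039844 + 0.016127 = 0.055971.
So P(attitude-control fault | telemetry dropout) = 0.055971/0.217219 ≈ 0.2577.

Now also conditioning on ground-station outage≠true:
By total probability over both values of attitude-control fault:
  P(telemetry dropout | ¬ground-station outage) = 0.07·0.926 + 0.72565·0.074
        = 0.064820 + 0.053698 = 0.118518
Configurations with attitude-control fault contribute 0.053698, so
  P(attitude-control fault | telemetry dropout, ¬ground-station outage) = 0.053698 / 0.118518 ≈ 0.4531
With ground-station outage excluded, attitude-control fault must carry more of the explanatory weight for the telemetry dropout.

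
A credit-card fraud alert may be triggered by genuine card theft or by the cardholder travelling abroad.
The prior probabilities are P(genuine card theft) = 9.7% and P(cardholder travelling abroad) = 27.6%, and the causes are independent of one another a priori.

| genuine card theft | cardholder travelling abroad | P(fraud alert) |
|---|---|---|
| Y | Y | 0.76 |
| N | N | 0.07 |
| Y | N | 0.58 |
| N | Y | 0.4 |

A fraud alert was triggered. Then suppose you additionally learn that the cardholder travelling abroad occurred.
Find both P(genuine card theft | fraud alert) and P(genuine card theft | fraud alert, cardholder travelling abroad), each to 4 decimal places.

P(genuine card theft | fraud alert) ≈ 0.2957; P(genuine card theft | fraud alert, cardholder travelling abroad) ≈ 0.1695

For the numerator, keep only genuine card theft=true terms: 0.040732 + 0.020347 = 0.061079
Denominator P(fraud alert): 0.07×0.903×0.724 + 0.4×0.903×0.276 + 0.58×0.097×0.724 + 0.76×0.097×0.276 = 0.206534
P(genuine card theft | fraud alert) = 0.061079/0.206534 ≈ 0.2957

Now also conditioning on cardholder travelling abroad=true:
Weight on genuine card theft=true, given the evidence: 0.76×0.097 = 0.073720
The normalizing constant is 0.4×0.903 + 0.76×0.097 = 0.434920
Posterior = 0.073720 / 0.434920 ≈ 0.1695
This is intercausal reasoning (explaining away): once cardholder travelling abroad accounts for the fraud alert, genuine card theft becomes less likely.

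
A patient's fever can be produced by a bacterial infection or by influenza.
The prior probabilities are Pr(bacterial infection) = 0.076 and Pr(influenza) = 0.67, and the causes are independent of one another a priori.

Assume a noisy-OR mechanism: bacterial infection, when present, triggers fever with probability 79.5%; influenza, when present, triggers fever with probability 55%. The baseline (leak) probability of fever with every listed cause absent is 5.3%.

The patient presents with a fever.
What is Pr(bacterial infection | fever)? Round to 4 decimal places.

Pr(bacterial infection | fever) ≈ 0.1522

Under noisy-OR, P(fever | causes) = 1 − (1−0.053)·∏(1−qᵢ) over the active causes.
P(fever) = 0.053×0.924×0.33 + 0.57385×0.924×0.67 + 0.805865×0.076×0.33 + 0.912639×0.076×0.67 = 0.016161 + 0.355259 + 0.020211 + 0.046472 = 0.438103
Restricting to configurations with bacterial infection present: 0.020211 + 0.046472 = 0.066683.
P(bacterial infection | fever) = 0.066683 / 0.438103 ≈ 0.1522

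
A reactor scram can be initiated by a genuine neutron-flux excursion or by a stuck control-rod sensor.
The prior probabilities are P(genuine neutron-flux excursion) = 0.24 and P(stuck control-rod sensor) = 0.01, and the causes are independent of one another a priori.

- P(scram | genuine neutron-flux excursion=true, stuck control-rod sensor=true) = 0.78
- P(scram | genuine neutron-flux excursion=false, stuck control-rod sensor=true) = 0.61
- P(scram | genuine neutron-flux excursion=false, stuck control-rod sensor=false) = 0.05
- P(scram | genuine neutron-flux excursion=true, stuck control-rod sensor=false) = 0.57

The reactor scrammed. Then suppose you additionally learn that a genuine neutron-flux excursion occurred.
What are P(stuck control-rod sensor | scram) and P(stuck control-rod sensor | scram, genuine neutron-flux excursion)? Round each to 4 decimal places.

Weight on stuck control-rod sensor=true, given the evidence: 0.004636 + 0.001872 = 0.006508
Denominator P(scram): 0.05×0.76×0.99 + 0.61×0.76×0.01 + 0.57×0.24×0.99 + 0.78×0.24×0.01 = 0.179560
P(stuck control-rod sensor | scram) = 0.006508/0.179560 ≈ 0.0362

Now also conditioning on genuine neutron-flux excursion=true:
By total probability over both values of stuck control-rod sensor:
  P(scram | genuine neutron-flux excursion) = 0.57×0.99 + 0.78×0.01
        = 0.564300 + 0.007800 = 0.572100
Configurations with stuck control-rod sensor contribute 0.007800, so
  P(stuck control-rod sensor | scram, genuine neutron-flux excursion) = 0.007800 / 0.572100 ≈ 0.0136
This is intercausal reasoning (explaining away): once genuine neutron-flux excursion accounts for the scram, stuck control-rod sensor becomes less likely.

P(stuck control-rod sensor | scram) ≈ 0.0362; P(stuck control-rod sensor | scram, genuine neutron-flux excursion) ≈ 0.0136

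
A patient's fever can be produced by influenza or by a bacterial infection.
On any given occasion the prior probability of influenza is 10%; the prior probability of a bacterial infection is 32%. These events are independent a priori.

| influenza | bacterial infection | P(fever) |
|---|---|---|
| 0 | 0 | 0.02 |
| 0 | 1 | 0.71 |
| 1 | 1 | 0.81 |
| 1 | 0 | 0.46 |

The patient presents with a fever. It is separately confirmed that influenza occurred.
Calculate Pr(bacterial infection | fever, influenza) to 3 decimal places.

Pr(bacterial infection | fever, influenza) ≈ 0.453

P(fever | influenza) = 0.46·0.68 + 0.81·0.32 = 0.312800 + 0.259200 = 0.572000
The bacterial infection-present share is 0.81·0.32 = 0.259200.
Hence the posterior is 0.259200/0.572000 ≈ 0.453.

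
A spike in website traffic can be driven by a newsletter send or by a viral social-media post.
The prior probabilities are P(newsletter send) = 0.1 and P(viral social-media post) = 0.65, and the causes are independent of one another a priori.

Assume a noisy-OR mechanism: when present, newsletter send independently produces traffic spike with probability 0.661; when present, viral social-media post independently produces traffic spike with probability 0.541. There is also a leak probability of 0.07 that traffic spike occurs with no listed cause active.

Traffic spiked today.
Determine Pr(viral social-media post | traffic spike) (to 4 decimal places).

Pr(viral social-media post | traffic spike) ≈ 0.8947

Under noisy-OR, P(traffic spike | causes) = 1 − (1−0.07)·∏(1−qᵢ) over the active causes.
By total probability over the 4 (newsletter send, viral social-media post) configurations:
  P(traffic spike) = 0.07·0.9·0.35 + 0.57313·0.9·0.65 + 0.68473·0.1·0.35 + 0.855291·0.1·0.65
        = 0.022050 + 0.335281 + 0.023966 + 0.055594 = 0.436891
The terms with viral social-media post present sum to 0.390875, so
  P(viral social-media post | traffic spike) = 0.390875 / 0.436891 ≈ 0.8947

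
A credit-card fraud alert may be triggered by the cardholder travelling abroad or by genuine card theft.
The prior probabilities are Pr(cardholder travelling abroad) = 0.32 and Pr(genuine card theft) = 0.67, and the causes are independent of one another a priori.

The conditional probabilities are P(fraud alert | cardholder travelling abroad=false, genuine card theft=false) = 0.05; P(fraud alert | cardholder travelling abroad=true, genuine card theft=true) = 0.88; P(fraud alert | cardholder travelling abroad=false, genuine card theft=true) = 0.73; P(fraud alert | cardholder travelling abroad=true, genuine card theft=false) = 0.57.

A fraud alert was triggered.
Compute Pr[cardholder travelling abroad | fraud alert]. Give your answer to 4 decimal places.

Pr[cardholder travelling abroad | fraud alert] ≈ 0.4199

P(fraud alert) = 0.05·0.68·0.33 + 0.73·0.68·0.67 + 0.57·0.32·0.33 + 0.88·0.32·0.67 = 0.011220 + 0.332588 + 0.060192 + 0.188672 = 0.592672
Of this, 0.248864 comes from 0.060192 + 0.188672 (the cardholder travelling abroad=true cases).
Hence the posterior is 0.248864/0.592672 ≈ 0.4199.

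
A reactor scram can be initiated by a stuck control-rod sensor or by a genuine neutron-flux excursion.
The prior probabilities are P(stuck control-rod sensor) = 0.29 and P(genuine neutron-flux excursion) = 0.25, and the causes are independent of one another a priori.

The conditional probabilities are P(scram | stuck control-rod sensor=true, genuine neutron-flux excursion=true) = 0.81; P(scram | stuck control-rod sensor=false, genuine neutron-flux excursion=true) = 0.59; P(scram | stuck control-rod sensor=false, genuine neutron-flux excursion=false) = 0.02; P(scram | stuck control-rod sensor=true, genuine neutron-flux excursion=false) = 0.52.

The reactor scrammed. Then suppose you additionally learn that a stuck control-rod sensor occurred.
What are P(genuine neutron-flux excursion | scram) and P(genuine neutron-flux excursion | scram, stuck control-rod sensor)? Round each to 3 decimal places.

Enumerate the 4 (stuck control-rod sensor, genuine neutron-flux excursion) configurations and weight by the priors:
  P(scram) = 0.02×0.71×0.75 + 0.59×0.71×0.25 + 0.52×0.29×0.75 + 0.81×0.29×0.25
        = 0.010650 + 0.104725 + 0.113100 + 0.058725 = 0.287200
The terms with genuine neutron-flux excursion present sum to 0.163450, so
  P(genuine neutron-flux excursion | scram) = 0.163450 / 0.287200 ≈ 0.569

Now condition on the additional information:
Weight on genuine neutron-flux excursion=true, given the evidence: 0.81·0.25 = 0.202500
Denominator P(scram | stuck control-rod sensor): 0.52·0.75 + 0.81·0.25 = 0.592500
Posterior = 0.202500 / 0.592500 ≈ 0.342

P(genuine neutron-flux excursion | scram) ≈ 0.569; P(genuine neutron-flux excursion | scram, stuck control-rod sensor) ≈ 0.342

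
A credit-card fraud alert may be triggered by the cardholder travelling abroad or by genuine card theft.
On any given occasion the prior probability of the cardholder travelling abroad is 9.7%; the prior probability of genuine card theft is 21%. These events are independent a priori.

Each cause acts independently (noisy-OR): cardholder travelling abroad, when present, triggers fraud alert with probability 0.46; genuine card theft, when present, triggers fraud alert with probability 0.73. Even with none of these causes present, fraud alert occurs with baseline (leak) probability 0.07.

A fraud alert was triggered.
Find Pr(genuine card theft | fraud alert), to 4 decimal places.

Under noisy-OR, P(fraud alert | causes) = 1 − (1−0.07)·∏(1−qᵢ) over the active causes.
Enumerate the 4 (cardholder travelling abroad, genuine card theft) configurations and weight by the priors:
  P(fraud alert) = 0.07×0.903×0.79 + 0.7489×0.903×0.21 + 0.4978×0.097×0.79 + 0.864406×0.097×0.21
        = 0.049936 + 0.142014 + 0.038146 + 0.017608 = 0.247704
Configurations with genuine card theft contribute 0.159622, so
  P(genuine card theft | fraud alert) = 0.159622 / 0.247704 ≈ 0.6444

Pr(genuine card theft | fraud alert) ≈ 0.6444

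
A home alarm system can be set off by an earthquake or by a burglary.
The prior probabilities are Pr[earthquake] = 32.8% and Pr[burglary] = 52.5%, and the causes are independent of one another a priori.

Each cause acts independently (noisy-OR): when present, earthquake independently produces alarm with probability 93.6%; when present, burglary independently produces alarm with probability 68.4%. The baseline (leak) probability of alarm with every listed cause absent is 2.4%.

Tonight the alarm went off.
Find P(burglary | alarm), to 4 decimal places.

P(burglary | alarm) ≈ 0.7286

Under noisy-OR, P(alarm | causes) = 1 − (1−0.024)·∏(1−qᵢ) over the active causes.
By total probability over the 4 (earthquake, burglary) configurations:
  P(alarm) = 0.024·0.672·0.475 + 0.691584·0.672·0.525 + 0.937536·0.328·0.475 + 0.980261·0.328·0.525
        = 0.007661 + 0.243991 + 0.146068 + 0.168801 = 0.566521
Configurations with burglary contribute 0.412792, so
  P(burglary | alarm) = 0.412792 / 0.566521 ≈ 0.7286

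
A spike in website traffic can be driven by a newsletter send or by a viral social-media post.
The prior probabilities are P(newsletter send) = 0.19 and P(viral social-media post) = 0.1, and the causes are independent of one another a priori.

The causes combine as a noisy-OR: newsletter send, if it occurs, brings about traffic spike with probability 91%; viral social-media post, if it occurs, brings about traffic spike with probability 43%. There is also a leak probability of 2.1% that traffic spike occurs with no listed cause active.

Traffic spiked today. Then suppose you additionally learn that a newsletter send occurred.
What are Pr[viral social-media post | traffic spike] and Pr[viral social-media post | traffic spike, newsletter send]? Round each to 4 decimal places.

Under noisy-OR, P(traffic spike | causes) = 1 − (1−0.021)·∏(1−qᵢ) over the active causes.
P(traffic spike) = 0.021·0.81·0.9 + 0.44197·0.81·0.1 + 0.91189·0.19·0.9 + 0.949777·0.19·0.1 = 0.015309 + 0.035800 + 0.155933 + 0.018046 = 0.225088
Of this, 0.053846 comes from 0.035800 + 0.018046 (the viral social-media post=true cases).
Hence the posterior is 0.053846/0.225088 ≈ 0.2392.

Now condition on the additional information:
P(traffic spike | newsletter send) = 0.91189·0.9 + 0.949777·0.1 = 0.820701 + 0.094978 = 0.915679
Of this, 0.094978 comes from 0.949777·0.1 (the viral social-media post=true cases).
Hence the posterior is 0.094978/0.915679 ≈ 0.1037.

Pr[viral social-media post | traffic spike] ≈ 0.2392; Pr[viral social-media post | traffic spike, newsletter send] ≈ 0.1037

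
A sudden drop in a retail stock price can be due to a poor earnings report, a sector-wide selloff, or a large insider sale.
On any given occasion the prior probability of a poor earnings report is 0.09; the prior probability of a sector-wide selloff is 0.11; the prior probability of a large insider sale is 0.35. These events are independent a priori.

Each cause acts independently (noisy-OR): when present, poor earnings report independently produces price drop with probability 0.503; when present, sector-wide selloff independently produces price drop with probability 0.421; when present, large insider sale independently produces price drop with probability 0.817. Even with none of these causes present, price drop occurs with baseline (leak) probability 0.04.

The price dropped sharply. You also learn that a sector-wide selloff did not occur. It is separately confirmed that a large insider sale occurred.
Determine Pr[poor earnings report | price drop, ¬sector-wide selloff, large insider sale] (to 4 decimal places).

Pr[poor earnings report | price drop, ¬sector-wide selloff, large insider sale] ≈ 0.0987

Under noisy-OR, P(price drop | causes) = 1 − (1−0.04)·∏(1−qᵢ) over the active causes.
By total probability over both values of poor earnings report:
  P(price drop | ¬sector-wide selloff, large insider sale) = 0.82432·0.91 + 0.912687·0.09
        = 0.750131 + 0.082142 = 0.832273
Configurations with poor earnings report contribute 0.082142, so
  P(poor earnings report | price drop, ¬sector-wide selloff, large insider sale) = 0.082142 / 0.832273 ≈ 0.0987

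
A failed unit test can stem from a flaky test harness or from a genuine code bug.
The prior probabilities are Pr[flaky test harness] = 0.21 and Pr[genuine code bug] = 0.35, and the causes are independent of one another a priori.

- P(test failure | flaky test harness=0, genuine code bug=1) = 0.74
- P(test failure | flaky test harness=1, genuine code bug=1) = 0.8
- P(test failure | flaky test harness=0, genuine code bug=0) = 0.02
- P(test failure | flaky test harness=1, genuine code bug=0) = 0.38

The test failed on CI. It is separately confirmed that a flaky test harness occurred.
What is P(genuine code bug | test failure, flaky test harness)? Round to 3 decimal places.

P(genuine code bug | test failure, flaky test harness) ≈ 0.531

Weight on genuine code bug=true, given the evidence: 0.8·0.35 = 0.280000
Denominator P(test failure | flaky test harness): 0.38·0.65 + 0.8·0.35 = 0.527000
Posterior = 0.280000 / 0.527000 ≈ 0.531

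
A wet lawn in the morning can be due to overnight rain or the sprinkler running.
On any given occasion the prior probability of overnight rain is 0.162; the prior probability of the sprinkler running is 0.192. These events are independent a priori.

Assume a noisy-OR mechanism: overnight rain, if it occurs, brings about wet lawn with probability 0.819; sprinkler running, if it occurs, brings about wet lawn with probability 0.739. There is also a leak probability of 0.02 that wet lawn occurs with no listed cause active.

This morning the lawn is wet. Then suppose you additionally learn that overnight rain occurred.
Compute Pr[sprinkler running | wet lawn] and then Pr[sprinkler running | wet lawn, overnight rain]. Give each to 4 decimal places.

Under noisy-OR, P(wet lawn | causes) = 1 − (1−0.02)·∏(1−qᵢ) over the active causes.
P(wet lawn) = 0.02*0.838*0.808 + 0.74422*0.838*0.192 + 0.82262*0.162*0.808 + 0.953704*0.162*0.192 = 0.013542 + 0.119742 + 0.107678 + 0.029664 = 0.270626
The sprinkler running-present share is 0.119742 + 0.029664 = 0.149406.
P(sprinkler running | wet lawn) = 0.149406 / 0.270626 ≈ 0.5521

With the extra evidence:
Enumerate both values of sprinkler running and weight by the priors:
  P(wet lawn | overnight rain) = 0.82262·0.808 + 0.953704·0.192
        = 0.664677 + 0.183111 = 0.847788
Configurations with sprinkler running contribute 0.183111, so
  P(sprinkler running | wet lawn, overnight rain) = 0.183111 / 0.847788 ≈ 0.2160
— overnight rain explains away the evidence for sprinkler running.

Pr[sprinkler running | wet lawn] ≈ 0.5521; Pr[sprinkler running | wet lawn, overnight rain] ≈ 0.2160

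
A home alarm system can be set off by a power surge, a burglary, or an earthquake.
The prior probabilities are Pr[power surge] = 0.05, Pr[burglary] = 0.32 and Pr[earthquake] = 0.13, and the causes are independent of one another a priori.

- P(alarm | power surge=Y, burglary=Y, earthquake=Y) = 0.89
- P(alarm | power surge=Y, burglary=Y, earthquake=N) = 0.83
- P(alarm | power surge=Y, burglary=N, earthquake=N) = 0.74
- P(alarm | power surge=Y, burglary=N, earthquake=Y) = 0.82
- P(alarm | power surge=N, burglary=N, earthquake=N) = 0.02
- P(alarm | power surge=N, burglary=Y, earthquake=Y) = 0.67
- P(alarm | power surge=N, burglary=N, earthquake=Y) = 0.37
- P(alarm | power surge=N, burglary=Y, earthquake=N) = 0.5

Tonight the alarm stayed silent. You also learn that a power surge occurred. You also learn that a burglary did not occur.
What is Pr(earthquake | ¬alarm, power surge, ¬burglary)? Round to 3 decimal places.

P(¬alarm | power surge, ¬burglary) = 0.26×0.87 + 0.18×0.13 = 0.226200 + 0.023400 = 0.249600
Of this, 0.023400 comes from 0.18×0.13 (the earthquake=true cases).
Hence the posterior is 0.023400/0.249600 ≈ 0.094.

Pr(earthquake | ¬alarm, power surge, ¬burglary) ≈ 0.094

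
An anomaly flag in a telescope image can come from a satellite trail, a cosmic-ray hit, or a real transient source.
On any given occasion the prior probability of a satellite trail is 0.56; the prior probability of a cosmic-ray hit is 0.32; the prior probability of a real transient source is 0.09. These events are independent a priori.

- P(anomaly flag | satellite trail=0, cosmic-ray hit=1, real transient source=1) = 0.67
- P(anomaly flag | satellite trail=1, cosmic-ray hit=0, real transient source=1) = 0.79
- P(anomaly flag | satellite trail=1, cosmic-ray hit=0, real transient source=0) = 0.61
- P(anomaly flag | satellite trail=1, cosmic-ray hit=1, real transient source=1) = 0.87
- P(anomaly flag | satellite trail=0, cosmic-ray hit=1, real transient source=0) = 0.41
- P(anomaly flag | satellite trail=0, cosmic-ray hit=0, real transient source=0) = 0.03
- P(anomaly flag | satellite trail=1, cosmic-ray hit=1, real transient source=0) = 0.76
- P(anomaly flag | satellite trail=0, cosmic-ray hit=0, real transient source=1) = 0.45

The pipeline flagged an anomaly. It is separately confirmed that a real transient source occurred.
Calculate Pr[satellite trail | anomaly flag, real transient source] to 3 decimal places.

Pr[satellite trail | anomaly flag, real transient source] ≈ 0.666

For the numerator, keep only satellite trail=true terms: 0.300832 + 0.155904 = 0.456736
Denominator P(anomaly flag | real transient source): 0.45*0.44*0.68 + 0.67*0.44*0.32 + 0.79*0.56*0.68 + 0.87*0.56*0.32 = 0.685712
P(satellite trail | anomaly flag, real transient source) = 0.456736/0.685712 ≈ 0.666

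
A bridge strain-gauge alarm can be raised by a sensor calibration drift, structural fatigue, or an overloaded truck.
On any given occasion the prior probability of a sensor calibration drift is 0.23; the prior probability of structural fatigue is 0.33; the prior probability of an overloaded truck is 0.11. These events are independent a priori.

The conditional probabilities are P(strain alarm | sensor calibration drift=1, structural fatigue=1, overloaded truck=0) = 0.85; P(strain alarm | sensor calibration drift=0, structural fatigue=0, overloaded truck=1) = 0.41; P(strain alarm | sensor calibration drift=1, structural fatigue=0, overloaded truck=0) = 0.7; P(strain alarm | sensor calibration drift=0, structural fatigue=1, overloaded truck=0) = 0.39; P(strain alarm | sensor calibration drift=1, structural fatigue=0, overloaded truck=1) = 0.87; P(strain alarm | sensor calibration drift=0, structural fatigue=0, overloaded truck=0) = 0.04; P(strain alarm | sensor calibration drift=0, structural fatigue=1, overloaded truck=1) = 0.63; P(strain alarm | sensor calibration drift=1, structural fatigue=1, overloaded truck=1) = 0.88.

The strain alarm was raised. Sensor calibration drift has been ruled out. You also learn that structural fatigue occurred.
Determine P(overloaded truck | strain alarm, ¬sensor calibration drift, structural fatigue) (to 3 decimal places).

For the numerator, keep only overloaded truck=true terms: 0.63·0.11 = 0.069300
The normalizing constant is 0.39·0.89 + 0.63·0.11 = 0.416400
P(overloaded truck | strain alarm, ¬sensor calibration drift, structural fatigue) = 0.069300/0.416400 ≈ 0.166

P(overloaded truck | strain alarm, ¬sensor calibration drift, structural fatigue) ≈ 0.166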